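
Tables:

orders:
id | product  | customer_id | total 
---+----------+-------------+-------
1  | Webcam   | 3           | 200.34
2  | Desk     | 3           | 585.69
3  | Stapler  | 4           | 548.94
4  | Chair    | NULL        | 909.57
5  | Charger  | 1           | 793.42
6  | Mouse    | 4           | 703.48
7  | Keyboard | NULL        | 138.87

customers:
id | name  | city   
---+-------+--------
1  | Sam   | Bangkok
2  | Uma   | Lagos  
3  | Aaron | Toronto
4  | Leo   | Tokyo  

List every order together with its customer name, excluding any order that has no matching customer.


INNER JOIN keeps only orders rows whose customer_id matches an id in customers. Walk through each order:
  - order 1 (Webcam): customer_id=3 -> matches Aaron
  - order 2 (Desk): customer_id=3 -> matches Aaron
  - order 3 (Stapler): customer_id=4 -> matches Leo
  - order 4 (Chair): customer_id=NULL, no match -> dropped
  - order 5 (Charger): customer_id=1 -> matches Sam
  - order 6 (Mouse): customer_id=4 -> matches Leo
  - order 7 (Keyboard): customer_id=NULL, no match -> dropped
So 2 of 7 rows are dropped.

SQL:
SELECT a.product, b.name AS customer
FROM orders a
INNER JOIN customers b ON a.customer_id = b.id

Result:
product | customer
--------+---------
Webcam  | Aaron   
Desk    | Aaron   
Stapler | Leo     
Charger | Sam     
Mouse   | Leo     


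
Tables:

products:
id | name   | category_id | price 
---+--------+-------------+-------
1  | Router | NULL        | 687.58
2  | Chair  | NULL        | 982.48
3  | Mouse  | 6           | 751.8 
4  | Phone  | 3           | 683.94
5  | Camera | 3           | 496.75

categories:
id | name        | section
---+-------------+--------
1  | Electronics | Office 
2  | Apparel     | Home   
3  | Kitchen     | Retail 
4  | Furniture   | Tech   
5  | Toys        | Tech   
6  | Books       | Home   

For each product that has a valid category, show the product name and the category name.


INNER JOIN keeps only products rows whose category_id matches an id in categories. Walk through each product:
  - product 1 (Router): category_id=NULL, no match -> dropped
  - product 2 (Chair): category_id=NULL, no match -> dropped
  - product 3 (Mouse): category_id=6 -> matches Books
  - product 4 (Phone): category_id=3 -> matches Kitchen
  - product 5 (Camera): category_id=3 -> matches Kitchen
So 2 of 5 rows are dropped.

SQL:
SELECT a.name, b.name AS category
FROM products a
INNER JOIN categories b ON a.category_id = b.id

Result:
name   | category
-------+---------
Mouse  | Books   
Phone  | Kitchen 
Camera | Kitchen 


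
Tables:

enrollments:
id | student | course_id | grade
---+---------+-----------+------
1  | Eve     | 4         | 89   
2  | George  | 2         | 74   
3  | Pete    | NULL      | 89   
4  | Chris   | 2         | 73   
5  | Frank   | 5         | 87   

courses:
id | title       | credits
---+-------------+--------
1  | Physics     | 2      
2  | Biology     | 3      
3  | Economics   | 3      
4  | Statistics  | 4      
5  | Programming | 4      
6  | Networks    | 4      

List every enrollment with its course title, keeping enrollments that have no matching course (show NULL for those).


LEFT JOIN keeps every row from enrollments (the left table); where course_id has no match in courses, the course columns become NULL. Walk through each enrollment:
  - enrollment 1 (Eve): course_id=4 -> matches Statistics
  - enrollment 2 (George): course_id=2 -> matches Biology
  - enrollment 3 (Pete): course_id=NULL, no match -> kept with NULL
  - enrollment 4 (Chris): course_id=2 -> matches Biology
  - enrollment 5 (Frank): course_id=5 -> matches Programming
All 5 rows appear; 1 has NULL course.

SQL:
SELECT a.student, b.title AS course
FROM enrollments a
LEFT JOIN courses b ON a.course_id = b.id

Result:
student | course     
--------+------------
Eve     | Statistics 
George  | Biology    
Pete    | NULL       
Chris   | Biology    
Frank   | Programming


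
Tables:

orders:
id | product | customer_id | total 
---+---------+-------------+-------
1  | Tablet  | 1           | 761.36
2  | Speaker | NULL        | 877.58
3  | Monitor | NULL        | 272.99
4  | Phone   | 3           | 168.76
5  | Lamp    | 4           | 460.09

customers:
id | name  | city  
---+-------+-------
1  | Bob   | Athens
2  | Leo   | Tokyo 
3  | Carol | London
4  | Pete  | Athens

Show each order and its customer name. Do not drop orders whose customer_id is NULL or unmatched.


LEFT JOIN keeps every row from orders (the left table); where customer_id has no match in customers, the customer columns become NULL. Walk through each order:
  - order 1 (Tablet): customer_id=1 -> matches Bob
  - order 2 (Speaker): customer_id=NULL, no match -> kept with NULL
  - order 3 (Monitor): customer_id=NULL, no match -> kept with NULL
  - order 4 (Phone): customer_id=3 -> matches Carol
  - order 5 (Lamp): customer_id=4 -> matches Pete
All 5 rows appear; 2 have NULL customer.

SQL:
SELECT a.product, b.name AS customer
FROM orders a
LEFT JOIN customers b ON a.customer_id = b.id

Result:
product | customer
--------+---------
Tablet  | Bob     
Speaker | NULL    
Monitor | NULL    
Phone   | Carol   
Lamp    | Pete    


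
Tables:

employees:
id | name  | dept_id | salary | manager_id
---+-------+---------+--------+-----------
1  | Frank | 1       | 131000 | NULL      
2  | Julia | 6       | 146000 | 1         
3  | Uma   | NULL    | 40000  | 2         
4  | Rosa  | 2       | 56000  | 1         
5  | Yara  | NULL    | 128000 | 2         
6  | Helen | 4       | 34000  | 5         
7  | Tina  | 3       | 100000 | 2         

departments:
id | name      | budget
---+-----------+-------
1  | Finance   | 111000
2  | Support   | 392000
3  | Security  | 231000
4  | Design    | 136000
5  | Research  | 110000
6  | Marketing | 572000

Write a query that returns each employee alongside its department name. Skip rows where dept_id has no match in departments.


INNER JOIN keeps only employees rows whose dept_id matches an id in departments. Walk through each employee:
  - employee 1 (Frank): dept_id=1 -> matches Finance
  - employee 2 (Julia): dept_id=6 -> matches Marketing
  - employee 3 (Uma): dept_id=NULL, no match -> dropped
  - employee 4 (Rosa): dept_id=2 -> matches Support
  - employee 5 (Yara): dept_id=NULL, no match -> dropped
  - employee 6 (Helen): dept_id=4 -> matches Design
  - employee 7 (Tina): dept_id=3 -> matches Security
So 2 of 7 rows are dropped.

SQL:
SELECT a.name, b.name AS department
FROM employees a
INNER JOIN departments b ON a.dept_id = b.id

Result:
name  | department
------+-----------
Frank | Finance   
Julia | Marketing 
Rosa  | Support   
Helen | Design    
Tina  | Security  


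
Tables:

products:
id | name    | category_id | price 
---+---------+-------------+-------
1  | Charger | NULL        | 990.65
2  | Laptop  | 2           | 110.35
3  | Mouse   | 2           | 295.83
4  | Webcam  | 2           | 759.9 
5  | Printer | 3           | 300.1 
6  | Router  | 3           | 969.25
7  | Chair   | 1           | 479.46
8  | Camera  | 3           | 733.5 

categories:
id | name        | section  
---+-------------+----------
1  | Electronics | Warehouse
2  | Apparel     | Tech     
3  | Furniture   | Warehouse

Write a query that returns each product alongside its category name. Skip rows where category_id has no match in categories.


INNER JOIN keeps only products rows whose category_id matches an id in categories. Walk through each product:
  - product 1 (Charger): category_id=NULL, no match -> dropped
  - product 2 (Laptop): category_id=2 -> matches Apparel
  - product 3 (Mouse): category_id=2 -> matches Apparel
  - product 4 (Webcam): category_id=2 -> matches Apparel
  - product 5 (Printer): category_id=3 -> matches Furniture
  - product 6 (Router): category_id=3 -> matches Furniture
  - product 7 (Chair): category_id=1 -> matches Electronics
  - product 8 (Camera): category_id=3 -> matches Furniture
So 1 of 8 rows is dropped.

SQL:
SELECT a.name, b.name AS category
FROM products a
INNER JOIN categories b ON a.category_id = b.id

Result:
name    | category   
--------+------------
Laptop  | Apparel    
Mouse   | Apparel    
Webcam  | Apparel    
Printer | Furniture  
Router  | Furniture  
Chair   | Electronics
Camera  | Furniture  


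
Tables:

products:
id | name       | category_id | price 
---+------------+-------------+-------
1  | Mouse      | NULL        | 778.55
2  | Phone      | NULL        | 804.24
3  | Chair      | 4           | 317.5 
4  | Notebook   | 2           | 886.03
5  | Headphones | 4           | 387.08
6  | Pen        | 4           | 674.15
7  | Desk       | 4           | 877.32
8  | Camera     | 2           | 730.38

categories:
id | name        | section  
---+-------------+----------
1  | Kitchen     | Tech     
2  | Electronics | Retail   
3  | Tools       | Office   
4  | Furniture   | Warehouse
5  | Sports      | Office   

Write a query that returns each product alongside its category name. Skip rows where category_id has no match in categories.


INNER JOIN keeps only products rows whose category_id matches an id in categories. Walk through each product:
  - product 1 (Mouse): category_id=NULL, no match -> dropped
  - product 2 (Phone): category_id=NULL, no match -> dropped
  - product 3 (Chair): category_id=4 -> matches Furniture
  - product 4 (Notebook): category_id=2 -> matches Electronics
  - product 5 (Headphones): category_id=4 -> matches Furniture
  - product 6 (Pen): category_id=4 -> matches Furniture
  - product 7 (Desk): category_id=4 -> matches Furniture
  - product 8 (Camera): category_id=2 -> matches Electronics
So 2 of 8 rows are dropped.

SQL:
SELECT a.name, b.name AS category
FROM products a
INNER JOIN categories b ON a.category_id = b.id

Result:
name       | category   
-----------+------------
Chair      | Furniture  
Notebook   | Electronics
Headphones | Furniture  
Pen        | Furniture  
Desk       | Furniture  
Camera     | Electronics


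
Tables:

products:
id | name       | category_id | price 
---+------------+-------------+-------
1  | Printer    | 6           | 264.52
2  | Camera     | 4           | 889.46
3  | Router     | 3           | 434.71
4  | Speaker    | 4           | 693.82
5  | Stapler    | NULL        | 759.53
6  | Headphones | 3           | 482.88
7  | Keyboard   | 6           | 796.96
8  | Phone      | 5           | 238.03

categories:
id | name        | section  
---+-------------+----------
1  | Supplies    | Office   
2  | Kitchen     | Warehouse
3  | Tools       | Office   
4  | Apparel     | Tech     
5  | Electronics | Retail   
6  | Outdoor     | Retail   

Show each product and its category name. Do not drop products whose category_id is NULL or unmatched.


LEFT JOIN keeps every row from products (the left table); where category_id has no match in categories, the category columns become NULL. Walk through each product:
  - product 1 (Printer): category_id=6 -> matches Outdoor
  - product 2 (Camera): category_id=4 -> matches Apparel
  - product 3 (Router): category_id=3 -> matches Tools
  - product 4 (Speaker): category_id=4 -> matches Apparel
  - product 5 (Stapler): category_id=NULL, no match -> kept with NULL
  - product 6 (Headphones): category_id=3 -> matches Tools
  - product 7 (Keyboard): category_id=6 -> matches Outdoor
  - product 8 (Phone): category_id=5 -> matches Electronics
All 8 rows appear; 1 has NULL category.

SQL:
SELECT a.name, b.name AS category
FROM products a
LEFT JOIN categories b ON a.category_id = b.id

Result:
name       | category   
-----------+------------
Printer    | Outdoor    
Camera     | Apparel    
Router     | Tools      
Speaker    | Apparel    
Stapler    | NULL       
Headphones | Tools      
Keyboard   | Outdoor    
Phone      | Electronics


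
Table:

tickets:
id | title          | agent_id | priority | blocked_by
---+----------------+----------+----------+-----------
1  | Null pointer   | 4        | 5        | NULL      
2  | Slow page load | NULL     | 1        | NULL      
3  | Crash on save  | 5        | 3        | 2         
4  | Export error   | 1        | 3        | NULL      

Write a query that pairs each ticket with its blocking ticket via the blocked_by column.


This is a self-join: tickets is joined to a second copy of itself, matching each row's blocked_by to another row's id. Use LEFT JOIN so rows with blocked_by=NULL are kept.
  - ticket 1 (Null pointer): blocked_by=NULL -> NULL
  - ticket 2 (Slow page load): blocked_by=NULL -> NULL
  - ticket 3 (Crash on save): blocked_by=2 -> Slow page load
  - ticket 4 (Export error): blocked_by=NULL -> NULL

SQL:
SELECT a.title AS item, b.title AS blocked_by
FROM tickets a
LEFT JOIN tickets b ON a.blocked_by = b.id

Result:
item           | blocked_by    
---------------+---------------
Null pointer   | NULL          
Slow page load | NULL          
Crash on save  | Slow page load
Export error   | NULL          


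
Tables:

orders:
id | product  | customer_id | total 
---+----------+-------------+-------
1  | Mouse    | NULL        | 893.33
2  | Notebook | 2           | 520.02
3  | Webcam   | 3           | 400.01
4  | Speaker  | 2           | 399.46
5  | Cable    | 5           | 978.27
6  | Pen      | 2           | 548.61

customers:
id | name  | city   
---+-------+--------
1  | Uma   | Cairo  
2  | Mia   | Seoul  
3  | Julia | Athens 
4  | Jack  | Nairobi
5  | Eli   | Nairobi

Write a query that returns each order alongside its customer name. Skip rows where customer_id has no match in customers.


INNER JOIN keeps only orders rows whose customer_id matches an id in customers. Walk through each order:
  - order 1 (Mouse): customer_id=NULL, no match -> dropped
  - order 2 (Notebook): customer_id=2 -> matches Mia
  - order 3 (Webcam): customer_id=3 -> matches Julia
  - order 4 (Speaker): customer_id=2 -> matches Mia
  - order 5 (Cable): customer_id=5 -> matches Eli
  - order 6 (Pen): customer_id=2 -> matches Mia
So 1 of 6 rows is dropped.

SQL:
SELECT a.product, b.name AS customer
FROM orders a
INNER JOIN customers b ON a.customer_id = b.id

Result:
product  | customer
---------+---------
Notebook | Mia     
Webcam   | Julia   
Speaker  | Mia     
Cable    | Eli     
Pen      | Mia     


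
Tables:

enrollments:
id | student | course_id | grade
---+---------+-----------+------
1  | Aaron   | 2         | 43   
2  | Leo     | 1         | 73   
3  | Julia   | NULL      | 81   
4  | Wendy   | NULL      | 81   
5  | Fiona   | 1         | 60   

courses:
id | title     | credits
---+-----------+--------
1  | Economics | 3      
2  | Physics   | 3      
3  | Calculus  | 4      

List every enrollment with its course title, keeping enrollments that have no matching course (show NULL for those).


LEFT JOIN keeps every row from enrollments (the left table); where course_id has no match in courses, the course columns become NULL. Walk through each enrollment:
  - enrollment 1 (Aaron): course_id=2 -> matches Physics
  - enrollment 2 (Leo): course_id=1 -> matches Economics
  - enrollment 3 (Julia): course_id=NULL, no match -> kept with NULL
  - enrollment 4 (Wendy): course_id=NULL, no match -> kept with NULL
  - enrollment 5 (Fiona): course_id=1 -> matches Economics
All 5 rows appear; 2 have NULL course.

SQL:
SELECT a.student, b.title AS course
FROM enrollments a
LEFT JOIN courses b ON a.course_id = b.id

Result:
student | course   
--------+----------
Aaron   | Physics  
Leo     | Economics
Julia   | NULL     
Wendy   | NULL     
Fiona   | Economics


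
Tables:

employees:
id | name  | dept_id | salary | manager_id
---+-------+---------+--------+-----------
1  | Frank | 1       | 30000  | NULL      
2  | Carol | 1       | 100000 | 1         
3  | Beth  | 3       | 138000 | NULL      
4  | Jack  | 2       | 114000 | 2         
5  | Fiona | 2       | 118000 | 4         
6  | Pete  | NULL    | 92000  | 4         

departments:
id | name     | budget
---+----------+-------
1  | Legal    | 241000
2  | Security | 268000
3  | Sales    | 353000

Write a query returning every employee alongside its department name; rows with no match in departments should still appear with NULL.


LEFT JOIN keeps every row from employees (the left table); where dept_id has no match in departments, the department columns become NULL. Walk through each employee:
  - employee 1 (Frank): dept_id=1 -> matches Legal
  - employee 2 (Carol): dept_id=1 -> matches Legal
  - employee 3 (Beth): dept_id=3 -> matches Sales
  - employee 4 (Jack): dept_id=2 -> matches Security
  - employee 5 (Fiona): dept_id=2 -> matches Security
  - employee 6 (Pete): dept_id=NULL, no match -> kept with NULL
All 6 rows appear; 1 has NULL department.

SQL:
SELECT a.name, b.name AS department
FROM employees a
LEFT JOIN departments b ON a.dept_id = b.id

Result:
name  | department
------+-----------
Frank | Legal     
Carol | Legal     
Beth  | Sales     
Jack  | Security  
Fiona | Security  
Pete  | NULL      


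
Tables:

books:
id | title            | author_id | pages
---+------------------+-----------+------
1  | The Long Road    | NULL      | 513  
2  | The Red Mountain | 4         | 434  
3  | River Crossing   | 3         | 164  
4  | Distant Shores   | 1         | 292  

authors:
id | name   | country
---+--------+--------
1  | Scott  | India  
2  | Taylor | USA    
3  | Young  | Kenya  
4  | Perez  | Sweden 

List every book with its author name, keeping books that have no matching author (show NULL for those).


LEFT JOIN keeps every row from books (the left table); where author_id has no match in authors, the author columns become NULL. Walk through each book:
  - book 1 (The Long Road): author_id=NULL, no match -> kept with NULL
  - book 2 (The Red Mountain): author_id=4 -> matches Perez
  - book 3 (River Crossing): author_id=3 -> matches Young
  - book 4 (Distant Shores): author_id=1 -> matches Scott
All 4 rows appear; 1 has NULL author.

SQL:
SELECT a.title, b.name AS author
FROM books a
LEFT JOIN authors b ON a.author_id = b.id

Result:
title            | author
-----------------+-------
The Long Road    | NULL  
The Red Mountain | Perez 
River Crossing   | Young 
Distant Shores   | Scott 


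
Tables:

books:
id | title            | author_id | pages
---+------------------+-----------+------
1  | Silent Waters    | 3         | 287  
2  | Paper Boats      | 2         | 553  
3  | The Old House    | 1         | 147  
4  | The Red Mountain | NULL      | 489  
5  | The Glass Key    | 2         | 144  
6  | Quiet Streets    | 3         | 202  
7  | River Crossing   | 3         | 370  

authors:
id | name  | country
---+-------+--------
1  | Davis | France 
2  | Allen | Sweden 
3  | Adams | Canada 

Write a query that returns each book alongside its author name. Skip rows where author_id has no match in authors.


INNER JOIN keeps only books rows whose author_id matches an id in authors. Walk through each book:
  - book 1 (Silent Waters): author_id=3 -> matches Adams
  - book 2 (Paper Boats): author_id=2 -> matches Allen
  - book 3 (The Old House): author_id=1 -> matches Davis
  - book 4 (The Red Mountain): author_id=NULL, no match -> dropped
  - book 5 (The Glass Key): author_id=2 -> matches Allen
  - book 6 (Quiet Streets): author_id=3 -> matches Adams
  - book 7 (River Crossing): author_id=3 -> matches Adams
So 1 of 7 rows is dropped.

SQL:
SELECT a.title, b.name AS author
FROM books a
INNER JOIN authors b ON a.author_id = b.id

Result:
title          | author
---------------+-------
Silent Waters  | Adams 
Paper Boats    | Allen 
The Old House  | Davis 
The Glass Key  | Allen 
Quiet Streets  | Adams 
River Crossing | Adams 


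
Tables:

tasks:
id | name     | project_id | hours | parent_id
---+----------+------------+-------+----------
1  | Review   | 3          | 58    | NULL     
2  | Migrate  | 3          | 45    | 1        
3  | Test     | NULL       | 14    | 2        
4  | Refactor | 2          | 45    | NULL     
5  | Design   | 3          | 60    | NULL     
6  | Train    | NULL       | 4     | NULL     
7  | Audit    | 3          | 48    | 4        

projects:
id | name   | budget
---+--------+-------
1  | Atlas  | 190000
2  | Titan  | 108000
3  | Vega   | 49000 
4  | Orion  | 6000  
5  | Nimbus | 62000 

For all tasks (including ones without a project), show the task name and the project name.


LEFT JOIN keeps every row from tasks (the left table); where project_id has no match in projects, the project columns become NULL. Walk through each task:
  - task 1 (Review): project_id=3 -> matches Vega
  - task 2 (Migrate): project_id=3 -> matches Vega
  - task 3 (Test): project_id=NULL, no match -> kept with NULL
  - task 4 (Refactor): project_id=2 -> matches Titan
  - task 5 (Design): project_id=3 -> matches Vega
  - task 6 (Train): project_id=NULL, no match -> kept with NULL
  - task 7 (Audit): project_id=3 -> matches Vega
All 7 rows appear; 2 have NULL project.

SQL:
SELECT a.name, b.name AS project
FROM tasks a
LEFT JOIN projects b ON a.project_id = b.id

Result:
name     | project
---------+--------
Review   | Vega   
Migrate  | Vega   
Test     | NULL   
Refactor | Titan  
Design   | Vega   
Train    | NULL   
Audit    | Vega   


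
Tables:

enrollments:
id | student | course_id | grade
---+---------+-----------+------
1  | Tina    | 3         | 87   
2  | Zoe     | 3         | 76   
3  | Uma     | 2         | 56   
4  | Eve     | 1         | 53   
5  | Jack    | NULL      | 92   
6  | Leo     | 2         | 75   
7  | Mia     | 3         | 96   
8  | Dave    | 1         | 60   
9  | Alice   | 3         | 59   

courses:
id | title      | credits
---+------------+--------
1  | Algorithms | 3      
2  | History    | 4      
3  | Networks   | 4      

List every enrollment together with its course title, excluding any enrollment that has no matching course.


INNER JOIN keeps only enrollments rows whose course_id matches an id in courses. Walk through each enrollment:
  - enrollment 1 (Tina): course_id=3 -> matches Networks
  - enrollment 2 (Zoe): course_id=3 -> matches Networks
  - enrollment 3 (Uma): course_id=2 -> matches History
  - enrollment 4 (Eve): course_id=1 -> matches Algorithms
  - enrollment 5 (Jack): course_id=NULL, no match -> dropped
  - enrollment 6 (Leo): course_id=2 -> matches History
  - enrollment 7 (Mia): course_id=3 -> matches Networks
  - enrollment 8 (Dave): course_id=1 -> matches Algorithms
  - enrollment 9 (Alice): course_id=3 -> matches Networks
So 1 of 9 rows is dropped.

SQL:
SELECT a.student, b.title AS course
FROM enrollments a
INNER JOIN courses b ON a.course_id = b.id

Result:
student | course    
--------+-----------
Tina    | Networks  
Zoe     | Networks  
Uma     | History   
Eve     | Algorithms
Leo     | History   
Mia     | Networks  
Dave    | Algorithms
Alice   | Networks  


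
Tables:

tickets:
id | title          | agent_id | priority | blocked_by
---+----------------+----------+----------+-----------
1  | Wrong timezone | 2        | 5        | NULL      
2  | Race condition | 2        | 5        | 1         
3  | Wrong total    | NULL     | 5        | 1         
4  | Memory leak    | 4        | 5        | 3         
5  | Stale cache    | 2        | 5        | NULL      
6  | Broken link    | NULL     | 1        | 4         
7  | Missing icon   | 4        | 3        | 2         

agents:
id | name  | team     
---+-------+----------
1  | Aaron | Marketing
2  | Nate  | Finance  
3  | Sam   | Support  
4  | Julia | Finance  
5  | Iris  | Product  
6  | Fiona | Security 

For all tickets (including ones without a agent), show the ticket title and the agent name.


LEFT JOIN keeps every row from tickets (the left table); where agent_id has no match in agents, the agent columns become NULL. Walk through each ticket:
  - ticket 1 (Wrong timezone): agent_id=2 -> matches Nate
  - ticket 2 (Race condition): agent_id=2 -> matches Nate
  - ticket 3 (Wrong total): agent_id=NULL, no match -> kept with NULL
  - ticket 4 (Memory leak): agent_id=4 -> matches Julia
  - ticket 5 (Stale cache): agent_id=2 -> matches Nate
  - ticket 6 (Broken link): agent_id=NULL, no match -> kept with NULL
  - ticket 7 (Missing icon): agent_id=4 -> matches Julia
All 7 rows appear; 2 have NULL agent.

SQL:
SELECT a.title, b.name AS agent
FROM tickets a
LEFT JOIN agents b ON a.agent_id = b.id

Result:
title          | agent
---------------+------
Wrong timezone | Nate 
Race condition | Nate 
Wrong total    | NULL 
Memory leak    | Julia
Stale cache    | Nate 
Broken link    | NULL 
Missing icon   | Julia


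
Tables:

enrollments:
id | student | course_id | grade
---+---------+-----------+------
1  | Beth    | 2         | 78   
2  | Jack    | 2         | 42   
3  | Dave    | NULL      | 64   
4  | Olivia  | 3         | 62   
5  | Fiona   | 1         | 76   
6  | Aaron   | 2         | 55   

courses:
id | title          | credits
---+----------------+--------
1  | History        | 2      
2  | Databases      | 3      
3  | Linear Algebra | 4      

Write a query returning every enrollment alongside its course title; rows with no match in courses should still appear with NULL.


LEFT JOIN keeps every row from enrollments (the left table); where course_id has no match in courses, the course columns become NULL. Walk through each enrollment:
  - enrollment 1 (Beth): course_id=2 -> matches Databases
  - enrollment 2 (Jack): course_id=2 -> matches Databases
  - enrollment 3 (Dave): course_id=NULL, no match -> kept with NULL
  - enrollment 4 (Olivia): course_id=3 -> matches Linear Algebra
  - enrollment 5 (Fiona): course_id=1 -> matches History
  - enrollment 6 (Aaron): course_id=2 -> matches Databases
All 6 rows appear; 1 has NULL course.

SQL:
SELECT a.student, b.title AS course
FROM enrollments a
LEFT JOIN courses b ON a.course_id = b.id

Result:
student | course        
--------+---------------
Beth    | Databases     
Jack    | Databases     
Dave    | NULL          
Olivia  | Linear Algebra
Fiona   | History       
Aaron   | Databases     


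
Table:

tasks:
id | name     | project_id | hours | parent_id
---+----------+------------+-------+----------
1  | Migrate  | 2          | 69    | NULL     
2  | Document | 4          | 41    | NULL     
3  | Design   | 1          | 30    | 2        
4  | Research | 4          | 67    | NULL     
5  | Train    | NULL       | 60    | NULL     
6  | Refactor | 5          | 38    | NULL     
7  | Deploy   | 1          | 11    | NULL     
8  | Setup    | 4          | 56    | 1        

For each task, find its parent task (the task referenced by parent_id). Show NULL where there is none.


This is a self-join: tasks is joined to a second copy of itself, matching each row's parent_id to another row's id. Use LEFT JOIN so rows with parent_id=NULL are kept.
  - task 1 (Migrate): parent_id=NULL -> NULL
  - task 2 (Document): parent_id=NULL -> NULL
  - task 3 (Design): parent_id=2 -> Document
  - task 4 (Research): parent_id=NULL -> NULL
  - task 5 (Train): parent_id=NULL -> NULL
  - task 6 (Refactor): parent_id=NULL -> NULL
  - task 7 (Deploy): parent_id=NULL -> NULL
  - task 8 (Setup): parent_id=1 -> Migrate

SQL:
SELECT a.name AS item, b.name AS parent
FROM tasks a
LEFT JOIN tasks b ON a.parent_id = b.id

Result:
item     | parent  
---------+---------
Migrate  | NULL    
Document | NULL    
Design   | Document
Research | NULL    
Train    | NULL    
Refactor | NULL    
Deploy   | NULL    
Setup    | Migrate 


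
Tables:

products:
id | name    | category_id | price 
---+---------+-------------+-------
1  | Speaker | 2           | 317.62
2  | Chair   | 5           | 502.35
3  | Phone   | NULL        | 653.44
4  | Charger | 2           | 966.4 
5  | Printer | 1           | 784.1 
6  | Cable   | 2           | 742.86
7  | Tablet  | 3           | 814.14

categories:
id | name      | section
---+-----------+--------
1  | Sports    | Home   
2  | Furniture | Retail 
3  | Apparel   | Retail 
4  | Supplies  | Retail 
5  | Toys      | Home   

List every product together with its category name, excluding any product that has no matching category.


INNER JOIN keeps only products rows whose category_id matches an id in categories. Walk through each product:
  - product 1 (Speaker): category_id=2 -> matches Furniture
  - product 2 (Chair): category_id=5 -> matches Toys
  - product 3 (Phone): category_id=NULL, no match -> dropped
  - product 4 (Charger): category_id=2 -> matches Furniture
  - product 5 (Printer): category_id=1 -> matches Sports
  - product 6 (Cable): category_id=2 -> matches Furniture
  - product 7 (Tablet): category_id=3 -> matches Apparel
So 1 of 7 rows is dropped.

SQL:
SELECT a.name, b.name AS category
FROM products a
INNER JOIN categories b ON a.category_id = b.id

Result:
name    | category 
--------+----------
Speaker | Furniture
Chair   | Toys     
Charger | Furniture
Printer | Sports   
Cable   | Furniture
Tablet  | Apparel  


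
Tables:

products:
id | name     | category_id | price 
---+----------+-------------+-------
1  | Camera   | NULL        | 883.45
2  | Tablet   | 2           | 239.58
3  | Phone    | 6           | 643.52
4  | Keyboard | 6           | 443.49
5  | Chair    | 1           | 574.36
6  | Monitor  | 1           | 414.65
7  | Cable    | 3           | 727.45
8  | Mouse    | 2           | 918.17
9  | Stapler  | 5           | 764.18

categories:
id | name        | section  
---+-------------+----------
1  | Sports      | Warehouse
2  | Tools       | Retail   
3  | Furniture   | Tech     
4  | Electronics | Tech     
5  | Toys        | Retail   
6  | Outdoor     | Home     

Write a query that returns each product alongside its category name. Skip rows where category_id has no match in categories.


INNER JOIN keeps only products rows whose category_id matches an id in categories. Walk through each product:
  - product 1 (Camera): category_id=NULL, no match -> dropped
  - product 2 (Tablet): category_id=2 -> matches Tools
  - product 3 (Phone): category_id=6 -> matches Outdoor
  - product 4 (Keyboard): category_id=6 -> matches Outdoor
  - product 5 (Chair): category_id=1 -> matches Sports
  - product 6 (Monitor): category_id=1 -> matches Sports
  - product 7 (Cable): category_id=3 -> matches Furniture
  - product 8 (Mouse): category_id=2 -> matches Tools
  - product 9 (Stapler): category_id=5 -> matches Toys
So 1 of 9 rows is dropped.

SQL:
SELECT a.name, b.name AS category
FROM products a
INNER JOIN categories b ON a.category_id = b.id

Result:
name     | category 
---------+----------
Tablet   | Tools    
Phone    | Outdoor  
Keyboard | Outdoor  
Chair    | Sports   
Monitor  | Sports   
Cable    | Furniture
Mouse    | Tools    
Stapler  | Toys     


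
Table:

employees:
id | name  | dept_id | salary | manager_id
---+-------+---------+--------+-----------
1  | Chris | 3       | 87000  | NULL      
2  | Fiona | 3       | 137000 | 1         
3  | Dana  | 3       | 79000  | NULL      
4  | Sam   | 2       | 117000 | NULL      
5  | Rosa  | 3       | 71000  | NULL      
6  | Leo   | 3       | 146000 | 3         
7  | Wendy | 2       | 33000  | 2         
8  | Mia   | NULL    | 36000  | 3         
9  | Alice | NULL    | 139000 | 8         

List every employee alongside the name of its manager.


This is a self-join: employees is joined to a second copy of itself, matching each row's manager_id to another row's id. Use LEFT JOIN so rows with manager_id=NULL are kept.
  - employee 1 (Chris): manager_id=NULL -> NULL
  - employee 2 (Fiona): manager_id=1 -> Chris
  - employee 3 (Dana): manager_id=NULL -> NULL
  - employee 4 (Sam): manager_id=NULL -> NULL
  - employee 5 (Rosa): manager_id=NULL -> NULL
  - employee 6 (Leo): manager_id=3 -> Dana
  - employee 7 (Wendy): manager_id=2 -> Fiona
  - employee 8 (Mia): manager_id=3 -> Dana
  - employee 9 (Alice): manager_id=8 -> Mia

SQL:
SELECT a.name AS item, b.name AS manager
FROM employees a
LEFT JOIN employees b ON a.manager_id = b.id

Result:
item  | manager
------+--------
Chris | NULL   
Fiona | Chris  
Dana  | NULL   
Sam   | NULL   
Rosa  | NULL   
Leo   | Dana   
Wendy | Fiona  
Mia   | Dana   
Alice | Mia    


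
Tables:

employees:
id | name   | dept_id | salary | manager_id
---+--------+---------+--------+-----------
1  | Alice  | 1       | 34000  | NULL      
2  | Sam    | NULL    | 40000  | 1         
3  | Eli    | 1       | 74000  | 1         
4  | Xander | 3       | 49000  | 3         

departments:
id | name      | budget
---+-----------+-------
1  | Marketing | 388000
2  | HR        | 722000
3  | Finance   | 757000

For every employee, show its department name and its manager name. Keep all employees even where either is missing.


Two LEFT JOINs from the same base table employees: one to departments via dept_id, one to employees itself via manager_id. Both are LEFT so every employee is preserved.
Match against departments:
  - employee 1 (Alice): dept_id=1 -> matches Marketing
  - employee 2 (Sam): dept_id=NULL, no match -> kept with NULL
  - employee 3 (Eli): dept_id=1 -> matches Marketing
  - employee 4 (Xander): dept_id=3 -> matches Finance
Match against employees (self):
  - employee 1 (Alice): manager_id=NULL -> NULL
  - employee 2 (Sam): manager_id=1 -> Alice
  - employee 3 (Eli): manager_id=1 -> Alice
  - employee 4 (Xander): manager_id=3 -> Eli

SQL:
SELECT a.name, b.name AS department, c.name AS manager
FROM employees a
LEFT JOIN departments b ON a.dept_id = b.id
LEFT JOIN employees c ON a.manager_id = c.id

Result:
name   | department | manager
-------+------------+--------
Alice  | Marketing  | NULL   
Sam    | NULL       | Alice  
Eli    | Marketing  | Alice  
Xander | Finance    | Eli    


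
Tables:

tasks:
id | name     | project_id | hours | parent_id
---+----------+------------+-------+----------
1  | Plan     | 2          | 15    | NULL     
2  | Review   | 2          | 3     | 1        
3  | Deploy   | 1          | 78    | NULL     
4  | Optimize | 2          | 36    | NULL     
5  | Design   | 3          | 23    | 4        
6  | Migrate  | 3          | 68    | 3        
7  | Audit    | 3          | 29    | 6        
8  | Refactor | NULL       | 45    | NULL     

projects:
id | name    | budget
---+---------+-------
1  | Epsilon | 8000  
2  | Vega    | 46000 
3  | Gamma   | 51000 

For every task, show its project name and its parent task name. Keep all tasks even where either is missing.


Two LEFT JOINs from the same base table tasks: one to projects via project_id, one to tasks itself via parent_id. Both are LEFT so every task is preserved.
Match against projects:
  - task 1 (Plan): project_id=2 -> matches Vega
  - task 2 (Review): project_id=2 -> matches Vega
  - task 3 (Deploy): project_id=1 -> matches Epsilon
  - task 4 (Optimize): project_id=2 -> matches Vega
  - task 5 (Design): project_id=3 -> matches Gamma
  - task 6 (Migrate): project_id=3 -> matches Gamma
  - task 7 (Audit): project_id=3 -> matches Gamma
  - task 8 (Refactor): project_id=NULL, no match -> kept with NULL
Match against tasks (self):
  - task 1 (Plan): parent_id=NULL -> NULL
  - task 2 (Review): parent_id=1 -> Plan
  - task 3 (Deploy): parent_id=NULL -> NULL
  - task 4 (Optimize): parent_id=NULL -> NULL
  - task 5 (Design): parent_id=4 -> Optimize
  - task 6 (Migrate): parent_id=3 -> Deploy
  - task 7 (Audit): parent_id=6 -> Migrate
  - task 8 (Refactor): parent_id=NULL -> NULL

SQL:
SELECT a.name, b.name AS project, c.name AS parent
FROM tasks a
LEFT JOIN projects b ON a.project_id = b.id
LEFT JOIN tasks c ON a.parent_id = c.id

Result:
name     | project | parent  
---------+---------+---------
Plan     | Vega    | NULL    
Review   | Vega    | Plan    
Deploy   | Epsilon | NULL    
Optimize | Vega    | NULL    
Design   | Gamma   | Optimize
Migrate  | Gamma   | Deploy  
Audit    | Gamma   | Migrate 
Refactor | NULL    | NULL    


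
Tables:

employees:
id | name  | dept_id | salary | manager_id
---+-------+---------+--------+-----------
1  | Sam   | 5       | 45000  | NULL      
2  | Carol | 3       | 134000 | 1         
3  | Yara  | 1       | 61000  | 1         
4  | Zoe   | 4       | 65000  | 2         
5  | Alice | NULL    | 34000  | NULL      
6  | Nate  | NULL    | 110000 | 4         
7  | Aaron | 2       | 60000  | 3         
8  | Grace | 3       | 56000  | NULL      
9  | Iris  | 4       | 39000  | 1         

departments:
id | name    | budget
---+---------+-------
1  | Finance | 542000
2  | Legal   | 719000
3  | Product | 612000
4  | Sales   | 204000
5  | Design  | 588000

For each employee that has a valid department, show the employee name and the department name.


INNER JOIN keeps only employees rows whose dept_id matches an id in departments. Walk through each employee:
  - employee 1 (Sam): dept_id=5 -> matches Design
  - employee 2 (Carol): dept_id=3 -> matches Product
  - employee 3 (Yara): dept_id=1 -> matches Finance
  - employee 4 (Zoe): dept_id=4 -> matches Sales
  - employee 5 (Alice): dept_id=NULL, no match -> dropped
  - employee 6 (Nate): dept_id=NULL, no match -> dropped
  - employee 7 (Aaron): dept_id=2 -> matches Legal
  - employee 8 (Grace): dept_id=3 -> matches Product
  - employee 9 (Iris): dept_id=4 -> matches Sales
So 2 of 9 rows are dropped.

SQL:
SELECT a.name, b.name AS department
FROM employees a
INNER JOIN departments b ON a.dept_id = b.id

Result:
name  | department
------+-----------
Sam   | Design    
Carol | Product   
Yara  | Finance   
Zoe   | Sales     
Aaron | Legal     
Grace | Product   
Iris  | Sales     


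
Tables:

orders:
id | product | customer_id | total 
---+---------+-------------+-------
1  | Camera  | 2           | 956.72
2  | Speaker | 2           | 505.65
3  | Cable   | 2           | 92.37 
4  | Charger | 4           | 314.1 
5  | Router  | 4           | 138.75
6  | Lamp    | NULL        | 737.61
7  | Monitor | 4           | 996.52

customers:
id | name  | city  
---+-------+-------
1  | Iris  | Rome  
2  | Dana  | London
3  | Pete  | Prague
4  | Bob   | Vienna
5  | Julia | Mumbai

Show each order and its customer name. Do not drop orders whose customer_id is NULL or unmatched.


LEFT JOIN keeps every row from orders (the left table); where customer_id has no match in customers, the customer columns become NULL. Walk through each order:
  - order 1 (Camera): customer_id=2 -> matches Dana
  - order 2 (Speaker): customer_id=2 -> matches Dana
  - order 3 (Cable): customer_id=2 -> matches Dana
  - order 4 (Charger): customer_id=4 -> matches Bob
  - order 5 (Router): customer_id=4 -> matches Bob
  - order 6 (Lamp): customer_id=NULL, no match -> kept with NULL
  - order 7 (Monitor): customer_id=4 -> matches Bob
All 7 rows appear; 1 has NULL customer.

SQL:
SELECT a.product, b.name AS customer
FROM orders a
LEFT JOIN customers b ON a.customer_id = b.id

Result:
product | customer
--------+---------
Camera  | Dana    
Speaker | Dana    
Cable   | Dana    
Charger | Bob     
Router  | Bob     
Lamp    | NULL    
Monitor | Bob     


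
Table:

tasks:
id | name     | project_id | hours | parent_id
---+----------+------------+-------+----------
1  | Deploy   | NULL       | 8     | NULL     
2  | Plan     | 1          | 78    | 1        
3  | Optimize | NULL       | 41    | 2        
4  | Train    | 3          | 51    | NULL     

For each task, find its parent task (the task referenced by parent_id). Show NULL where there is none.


This is a self-join: tasks is joined to a second copy of itself, matching each row's parent_id to another row's id. Use LEFT JOIN so rows with parent_id=NULL are kept.
  - task 1 (Deploy): parent_id=NULL -> NULL
  - task 2 (Plan): parent_id=1 -> Deploy
  - task 3 (Optimize): parent_id=2 -> Plan
  - task 4 (Train): parent_id=NULL -> NULL

SQL:
SELECT a.name AS item, b.name AS parent
FROM tasks a
LEFT JOIN tasks b ON a.parent_id = b.id

Result:
item     | parent
---------+-------
Deploy   | NULL  
Plan     | Deploy
Optimize | Plan  
Train    | NULL  


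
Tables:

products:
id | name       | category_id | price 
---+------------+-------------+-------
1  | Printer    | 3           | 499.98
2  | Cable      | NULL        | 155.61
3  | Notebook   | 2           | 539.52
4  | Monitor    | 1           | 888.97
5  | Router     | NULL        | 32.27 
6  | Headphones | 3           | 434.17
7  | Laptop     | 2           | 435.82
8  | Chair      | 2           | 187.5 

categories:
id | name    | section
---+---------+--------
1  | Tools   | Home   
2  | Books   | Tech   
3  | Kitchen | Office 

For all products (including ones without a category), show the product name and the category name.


LEFT JOIN keeps every row from products (the left table); where category_id has no match in categories, the category columns become NULL. Walk through each product:
  - product 1 (Printer): category_id=3 -> matches Kitchen
  - product 2 (Cable): category_id=NULL, no match -> kept with NULL
  - product 3 (Notebook): category_id=2 -> matches Books
  - product 4 (Monitor): category_id=1 -> matches Tools
  - product 5 (Router): category_id=NULL, no match -> kept with NULL
  - product 6 (Headphones): category_id=3 -> matches Kitchen
  - product 7 (Laptop): category_id=2 -> matches Books
  - product 8 (Chair): category_id=2 -> matches Books
All 8 rows appear; 2 have NULL category.

SQL:
SELECT a.name, b.name AS category
FROM products a
LEFT JOIN categories b ON a.category_id = b.id

Result:
name       | category
-----------+---------
Printer    | Kitchen 
Cable      | NULL    
Notebook   | Books   
Monitor    | Tools   
Router     | NULL    
Headphones | Kitchen 
Laptop     | Books   
Chair      | Books   
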